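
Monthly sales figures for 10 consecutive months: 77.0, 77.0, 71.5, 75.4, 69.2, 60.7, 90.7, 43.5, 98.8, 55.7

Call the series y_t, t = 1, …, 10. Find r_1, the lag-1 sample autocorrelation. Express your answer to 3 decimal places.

Mean ȳ = (77.0 + 77.0 + 71.5 + 75.4 + 69.2 + 60.7 + 90.7 + 43.5 + 98.8 + 55.7)/10 = 71.9500
Numerator Σ_{t=1}^{9}(y_t−ȳ)(y_{t+1}−ȳ) = -1901.4425
Denominator Σ(y_t−ȳ)² = 2343.1850
r_1 = -1901.4425 / 2343.1850 = -0.811

-0.811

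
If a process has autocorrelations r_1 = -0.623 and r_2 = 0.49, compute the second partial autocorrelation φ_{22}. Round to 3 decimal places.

0.166

φ_{22} = (r_2 − r_1²) / (1 − r_1²)
r_1² = (-0.623)² = 0.388129
Numerator = 0.49 − 0.3881 = 0.1019; denominator = 1 − 0.3881 = 0.6119
φ_{22} = 0.1019 / 0.6119 = 0.166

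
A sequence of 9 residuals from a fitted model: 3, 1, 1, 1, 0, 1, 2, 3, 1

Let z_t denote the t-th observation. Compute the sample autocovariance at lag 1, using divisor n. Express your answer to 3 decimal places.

Mean z̄ = (3 + 1 + 1 + 1 + 0 + 1 + 2 + 3 + 1)/9 = 1.4444
Σ_{t=1}^{8}(z_t−z̄)(z_{t+1}−z̄) = 0.9136
γ_1 = 0.9136 / 9 = 0.102

0.102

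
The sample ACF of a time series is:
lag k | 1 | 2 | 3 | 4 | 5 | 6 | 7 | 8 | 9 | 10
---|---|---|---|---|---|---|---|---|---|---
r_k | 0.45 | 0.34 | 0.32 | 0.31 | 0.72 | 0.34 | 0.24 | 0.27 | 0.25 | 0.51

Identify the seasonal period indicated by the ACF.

5

The largest autocorrelation is r_5 = 0.72, with a weaker echo at lag 10 (0.51); the remaining lags stay at or below 0.45. The elevated value at lag 1 (0.45), dropping to 0.34 at lag 2, reflects decaying short-term dependence rather than seasonality.
The dominant spike at lag 5 indicates a seasonal period of 5.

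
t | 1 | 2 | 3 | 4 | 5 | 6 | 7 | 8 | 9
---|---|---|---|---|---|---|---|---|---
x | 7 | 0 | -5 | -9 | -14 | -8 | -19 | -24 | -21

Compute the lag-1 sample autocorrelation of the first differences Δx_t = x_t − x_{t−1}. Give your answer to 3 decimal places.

-0.371

First differences Δx: -7, -5, -4, -5, 6, -11, -5, 3
Mean of differences = -3.5000
Numerator Σ(Δx_t−Δx̄)(Δx_{t+1}−Δx̄) = -77.2500
Denominator Σ(Δx_t−Δx̄)² = 208.0000
r_1(Δx) = -77.2500 / 208.0000 = -0.371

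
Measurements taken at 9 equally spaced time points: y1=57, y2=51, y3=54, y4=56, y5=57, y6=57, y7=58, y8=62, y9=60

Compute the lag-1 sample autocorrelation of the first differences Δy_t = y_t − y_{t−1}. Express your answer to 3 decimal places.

First differences Δy: -6, 3, 2, 1, 0, 1, 4, -2
Mean of differences = 0.3750
Numerator Σ(Δy_t−Δȳ)(Δy_{t+1}−Δȳ) = -18.2656
Denominator Σ(Δy_t−Δȳ)² = 69.8750
r_1(Δy) = -18.2656 / 69.8750 = -0.261

-0.261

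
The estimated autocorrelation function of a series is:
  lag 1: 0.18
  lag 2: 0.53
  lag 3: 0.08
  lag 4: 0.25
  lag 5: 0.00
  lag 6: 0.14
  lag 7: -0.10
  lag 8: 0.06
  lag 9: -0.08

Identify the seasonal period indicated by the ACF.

The largest autocorrelation is r_2 = 0.53, with a weaker echo at lag 4 (0.25); the remaining lags stay at or below 0.18.
The dominant spike at lag 2 indicates a seasonal period of 2.

2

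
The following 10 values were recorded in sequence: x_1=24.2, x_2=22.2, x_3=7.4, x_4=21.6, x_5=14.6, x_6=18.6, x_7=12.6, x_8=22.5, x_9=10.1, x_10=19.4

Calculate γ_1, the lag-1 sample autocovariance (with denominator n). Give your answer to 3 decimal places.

-15.532

Mean x̄ = (24.2 + 22.2 + 7.4 + 21.6 + 14.6 + 18.6 + 12.6 + 22.5 + 10.1 + 19.4)/10 = 17.3200
Σ_{t=1}^{9}(x_t−x̄)(x_{t+1}−x̄) = -155.3244
γ_1 = -155.3244 / 10 = -15.532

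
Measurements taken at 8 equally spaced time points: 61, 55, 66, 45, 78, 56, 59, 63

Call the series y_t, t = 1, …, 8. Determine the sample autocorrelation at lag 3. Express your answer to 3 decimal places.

-0.097

Mean ȳ = (61 + 55 + 66 + 45 + 78 + 56 + 59 + 63)/8 = 60.3750
Numerator Σ_{t=1}^{5}(y_t−ȳ)(y_{t+3}−ȳ) = -61.5469
Denominator Σ(y_t−ȳ)² = 635.8750
r_3 = -61.5469 / 635.8750 = -0.097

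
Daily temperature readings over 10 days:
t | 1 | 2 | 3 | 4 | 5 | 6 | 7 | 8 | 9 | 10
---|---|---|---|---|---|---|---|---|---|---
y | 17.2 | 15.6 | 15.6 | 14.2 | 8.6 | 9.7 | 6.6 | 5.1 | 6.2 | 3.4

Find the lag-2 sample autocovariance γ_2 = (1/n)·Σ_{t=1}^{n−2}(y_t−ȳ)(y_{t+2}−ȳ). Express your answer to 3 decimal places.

10.618

Mean ȳ = (17.2 + 15.6 + 15.6 + 14.2 + 8.6 + 9.7 + 6.6 + 5.1 + 6.2 + 3.4)/10 = 10.2200
Σ_{t=1}^{8}(y_t−ȳ)(y_{t+2}−ȳ) = 106.1772
γ_2 = 106.1772 / 10 = 10.618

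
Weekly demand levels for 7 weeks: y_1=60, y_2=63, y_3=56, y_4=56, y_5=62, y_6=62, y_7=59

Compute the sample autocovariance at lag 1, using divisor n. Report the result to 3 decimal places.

Mean ȳ = (60 + 63 + 56 + 56 + 62 + 62 + 59)/7 = 59.7143
Σ_{t=1}^{6}(y_t−ȳ)(y_{t+1}−ȳ) = -2.3673
γ_1 = -2.3673 / 7 = -0.338

-0.338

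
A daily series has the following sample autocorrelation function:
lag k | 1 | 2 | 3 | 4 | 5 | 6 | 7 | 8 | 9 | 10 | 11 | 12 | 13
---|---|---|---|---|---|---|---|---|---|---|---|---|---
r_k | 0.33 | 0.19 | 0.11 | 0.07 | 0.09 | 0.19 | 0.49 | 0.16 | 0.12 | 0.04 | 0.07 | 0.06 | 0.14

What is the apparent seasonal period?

The largest autocorrelation is r_7 = 0.49; the remaining lags stay at or below 0.33. The elevated value at lag 1 (0.33), dropping to 0.19 at lag 2, reflects decaying short-term dependence rather than seasonality.
The dominant spike at lag 7 indicates a seasonal period of 7.

7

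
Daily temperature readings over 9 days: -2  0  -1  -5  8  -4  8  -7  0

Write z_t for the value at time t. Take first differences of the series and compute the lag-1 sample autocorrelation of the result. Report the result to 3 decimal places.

-0.843

First differences Δz: 2, -1, -4, 13, -12, 12, -15, 7
Mean of differences = 0.2500
Numerator Σ(Δz_t−Δz̄)(Δz_{t+1}−Δz̄) = -633.3125
Denominator Σ(Δz_t−Δz̄)² = 751.5000
r_1(Δz) = -633.3125 / 751.5000 = -0.843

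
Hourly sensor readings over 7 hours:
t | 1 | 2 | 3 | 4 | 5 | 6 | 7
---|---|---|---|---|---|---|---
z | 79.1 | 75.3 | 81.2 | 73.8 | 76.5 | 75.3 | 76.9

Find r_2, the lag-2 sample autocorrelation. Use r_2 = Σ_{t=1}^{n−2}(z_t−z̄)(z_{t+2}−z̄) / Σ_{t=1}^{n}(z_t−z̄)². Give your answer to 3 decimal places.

Mean z̄ = (79.1 + 75.3 + 81.2 + 73.8 + 76.5 + 75.3 + 76.9)/7 = 76.8714
Σ(z_t−z̄)(z_{t+2}−z̄) = (9.6465) + (4.8265) + (-1.6078) + (4.8265) + (-0.0106) = 17.6812
Denominator Σ(z_t−z̄)² = 38.2143
r_2 = 17.6812 / 38.2143 = 0.463

0.463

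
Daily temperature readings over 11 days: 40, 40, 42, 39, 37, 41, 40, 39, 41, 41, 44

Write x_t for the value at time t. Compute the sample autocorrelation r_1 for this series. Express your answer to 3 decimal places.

0.057

Mean x̄ = (40 + 40 + 42 + 39 + 37 + 41 + 40 + 39 + 41 + 41 + 44)/11 = 40.3636
Numerator Σ_{t=1}^{10}(x_t−x̄)(x_{t+1}−x̄) = 1.8678
Denominator Σ(x_t−x̄)² = 32.5455
r_1 = 1.8678 / 32.5455 = 0.057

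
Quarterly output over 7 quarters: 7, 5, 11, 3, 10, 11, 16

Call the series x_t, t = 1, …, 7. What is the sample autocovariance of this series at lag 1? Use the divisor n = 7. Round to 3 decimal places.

-0.286

Mean x̄ = (7 + 5 + 11 + 3 + 10 + 11 + 16)/7 = 9.0000
Σ_{t=1}^{6}(x_t−x̄)(x_{t+1}−x̄) = -2.0000
γ_1 = -2.0000 / 7 = -0.286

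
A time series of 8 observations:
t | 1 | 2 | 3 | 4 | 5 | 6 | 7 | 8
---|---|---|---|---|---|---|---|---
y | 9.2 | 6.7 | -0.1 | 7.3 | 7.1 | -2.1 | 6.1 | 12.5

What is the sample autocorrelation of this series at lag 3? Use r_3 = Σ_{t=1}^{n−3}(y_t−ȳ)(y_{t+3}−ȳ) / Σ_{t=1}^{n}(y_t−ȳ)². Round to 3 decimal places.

0.391

Mean ȳ = (9.2 + 6.7 − 0.1 + 7.3 + 7.1 − 2.1 + 6.1 + 12.5)/8 = 5.8375
Deviations from mean: 3.3625, 0.8625, -5.9375, 1.4625, 1.2625, -7.9375, 0.2625, 6.6625
Σ(y_t−ȳ)(y_{t+3}−ȳ) = (4.9177) + (1.0889) + (47.1289) + (0.3839) + (8.4114) = 61.9308
Denominator Σ(y_t−ȳ)² = 158.4988
r_3 = 61.9308 / 158.4988 = 0.391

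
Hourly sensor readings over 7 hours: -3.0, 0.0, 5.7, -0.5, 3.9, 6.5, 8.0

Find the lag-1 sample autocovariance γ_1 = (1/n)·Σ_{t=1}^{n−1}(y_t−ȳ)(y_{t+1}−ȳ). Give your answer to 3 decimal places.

2.569

Mean ȳ = (-3.0 + 0.0 + 5.7 − 0.5 + 3.9 + 6.5 + 8.0)/7 = 2.9429
Deviations: -5.9429, -2.9429, 2.7571, -3.4429, 0.9571, 3.5571, 5.0571
Σ_{t=1}^{6}(y_t−ȳ)(y_{t+1}−ȳ) = 17.9810
γ_1 = 17.9810 / 7 = 2.569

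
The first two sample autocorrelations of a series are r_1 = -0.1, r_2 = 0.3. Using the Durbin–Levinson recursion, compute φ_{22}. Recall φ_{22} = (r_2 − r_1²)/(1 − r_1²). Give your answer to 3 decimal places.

φ_{22} = (r_2 − r_1²) / (1 − r_1²)
r_1² = (-0.1)² = 0.01
Numerator = 0.3 − 0.0100 = 0.2900; denominator = 1 − 0.0100 = 0.9900
φ_{22} = 0.2900 / 0.9900 = 0.293

0.293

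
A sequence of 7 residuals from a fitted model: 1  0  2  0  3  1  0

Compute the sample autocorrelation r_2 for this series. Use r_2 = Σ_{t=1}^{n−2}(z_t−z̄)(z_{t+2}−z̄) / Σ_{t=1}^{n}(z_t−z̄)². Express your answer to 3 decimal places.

0.125

Mean z̄ = (1 + 0 + 2 + 0 + 3 + 1 + 0)/7 = 1.0000
Deviations from mean: 0.0000, -1.0000, 1.0000, -1.0000, 2.0000, 0.0000, -1.0000
Σ(z_t−z̄)(z_{t+2}−z̄) = (0.0000) + (1.0000) + (2.0000) + (0.0000) + (-2.0000) = 1.0000
Denominator Σ(z_t−z̄)² = 8.0000
r_2 = 1.0000 / 8.0000 = 0.125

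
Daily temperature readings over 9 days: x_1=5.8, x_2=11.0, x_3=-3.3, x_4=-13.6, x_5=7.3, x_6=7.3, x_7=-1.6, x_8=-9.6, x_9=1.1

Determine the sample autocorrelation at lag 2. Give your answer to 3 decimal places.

Mean x̄ = (5.8 + 11.0 − 3.3 − 13.6 + 7.3 + 7.3 − 1.6 − 9.6 + 1.1)/9 = 0.4889
Σ(x_t−x̄)(x_{t+2}−x̄) = (-20.1232) + (-148.0899) + (-25.8065) + (-95.9610) + (-14.2277) + (-68.7165) + (-1.2765) = -374.2014
Denominator Σ(x_t−x̄)² = 550.8489
r_2 = -374.2014 / 550.8489 = -0.679

-0.679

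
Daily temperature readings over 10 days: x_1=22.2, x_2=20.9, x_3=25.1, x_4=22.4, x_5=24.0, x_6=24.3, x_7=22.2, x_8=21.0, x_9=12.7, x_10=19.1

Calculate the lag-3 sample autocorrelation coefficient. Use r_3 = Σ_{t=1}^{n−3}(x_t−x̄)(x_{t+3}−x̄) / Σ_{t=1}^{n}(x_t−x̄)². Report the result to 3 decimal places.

-0.151

Mean x̄ = (22.2 + 20.9 + 25.1 + 22.4 + 24.0 + 24.3 + 22.2 + 21.0 + 12.7 + 19.1)/10 = 21.3900
Numerator Σ_{t=1}^{7}(x_t−x̄)(x_{t+3}−x̄) = -17.0073
Denominator Σ(x_t−x̄)² = 112.5290
r_3 = -17.0073 / 112.5290 = -0.151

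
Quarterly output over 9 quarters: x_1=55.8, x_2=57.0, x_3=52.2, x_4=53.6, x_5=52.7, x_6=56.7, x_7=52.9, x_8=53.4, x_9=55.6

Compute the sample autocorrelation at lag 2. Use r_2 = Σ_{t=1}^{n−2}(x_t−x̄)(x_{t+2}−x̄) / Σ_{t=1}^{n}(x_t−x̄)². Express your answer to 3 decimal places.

-0.173

Mean x̄ = (55.8 + 57.0 + 52.2 + 53.6 + 52.7 + 56.7 + 52.9 + 53.4 + 55.6)/9 = 54.4333
Σ(x_t−x̄)(x_{t+2}−x̄) = (-3.0522) + (-2.1389) + (3.8711) + (-1.8889) + (2.6578) + (-2.3422) + (-1.7889) = -4.6822
Denominator Σ(x_t−x̄)² = 27.0600
r_2 = -4.6822 / 27.0600 = -0.173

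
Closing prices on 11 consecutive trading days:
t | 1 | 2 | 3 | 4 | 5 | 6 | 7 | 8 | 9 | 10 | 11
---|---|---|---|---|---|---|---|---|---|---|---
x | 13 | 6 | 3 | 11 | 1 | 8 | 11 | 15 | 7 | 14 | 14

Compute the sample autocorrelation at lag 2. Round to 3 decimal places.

0.055

Mean x̄ = (13 + 6 + 3 + 11 + 1 + 8 + 11 + 15 + 7 + 14 + 14)/11 = 9.3636
Numerator Σ_{t=1}^{9}(x_t−x̄)(x_{t+2}−x̄) = 12.2810
Denominator Σ(x_t−x̄)² = 222.5455
r_2 = 12.2810 / 222.5455 = 0.055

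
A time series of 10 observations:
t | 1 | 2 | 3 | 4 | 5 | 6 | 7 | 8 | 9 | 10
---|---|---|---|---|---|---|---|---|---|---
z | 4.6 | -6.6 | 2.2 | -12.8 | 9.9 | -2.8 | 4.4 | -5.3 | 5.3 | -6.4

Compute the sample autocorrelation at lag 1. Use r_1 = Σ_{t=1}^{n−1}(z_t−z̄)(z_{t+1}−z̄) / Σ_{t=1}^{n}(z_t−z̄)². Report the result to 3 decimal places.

-0.733

Mean z̄ = (4.6 − 6.6 + 2.2 − 12.8 + 9.9 − 2.8 + 4.4 − 5.3 + 5.3 − 6.4)/10 = -0.7500
Numerator Σ_{t=1}^{9}(z_t−z̄)(z_{t+1}−z̄) = -329.9675
Denominator Σ(z_t−z̄)² = 450.1250
r_1 = -329.9675 / 450.1250 = -0.733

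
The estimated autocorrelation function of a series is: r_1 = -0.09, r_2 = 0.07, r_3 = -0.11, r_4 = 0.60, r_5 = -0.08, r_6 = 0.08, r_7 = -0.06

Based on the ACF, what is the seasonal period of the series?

4

The largest autocorrelation is r_4 = 0.60; the remaining lags stay at or below 0.08.
The dominant spike at lag 4 indicates a seasonal period of 4.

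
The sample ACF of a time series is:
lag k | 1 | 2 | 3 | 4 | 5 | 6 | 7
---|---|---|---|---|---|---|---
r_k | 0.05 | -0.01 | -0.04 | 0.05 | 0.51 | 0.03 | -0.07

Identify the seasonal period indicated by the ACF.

The largest autocorrelation is r_5 = 0.51; the remaining lags stay at or below 0.05.
The dominant spike at lag 5 indicates a seasonal period of 5.

5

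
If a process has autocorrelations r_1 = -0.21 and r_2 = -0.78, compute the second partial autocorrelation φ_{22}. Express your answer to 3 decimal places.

-0.862

φ_{22} = (r_2 − r_1²) / (1 − r_1²)
r_1² = (-0.21)² = 0.0441
Numerator = -0.78 − 0.0441 = -0.8241; denominator = 1 − 0.0441 = 0.9559
φ_{22} = -0.8241 / 0.9559 = -0.862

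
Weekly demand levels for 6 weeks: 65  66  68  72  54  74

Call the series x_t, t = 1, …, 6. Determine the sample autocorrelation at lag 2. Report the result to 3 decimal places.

Mean x̄ = (65 + 66 + 68 + 72 + 54 + 74)/6 = 66.5000
Deviations from mean: -1.5000, -0.5000, 1.5000, 5.5000, -12.5000, 7.5000
Numerator Σ_{t=1}^{4}(x_t−x̄)(x_{t+2}−x̄) = 17.5000
Denominator Σ(x_t−x̄)² = 247.5000
r_2 = 17.5000 / 247.5000 = 0.071

0.071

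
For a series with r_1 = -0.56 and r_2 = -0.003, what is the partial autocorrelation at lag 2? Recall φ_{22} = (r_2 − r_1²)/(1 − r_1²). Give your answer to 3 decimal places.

φ_{22} = (r_2 − r_1²) / (1 − r_1²)
r_1² = (-0.56)² = 0.3136
Numerator = -0.003 − 0.3136 = -0.3166; denominator = 1 − 0.3136 = 0.6864
φ_{22} = -0.3166 / 0.6864 = -0.461

-0.461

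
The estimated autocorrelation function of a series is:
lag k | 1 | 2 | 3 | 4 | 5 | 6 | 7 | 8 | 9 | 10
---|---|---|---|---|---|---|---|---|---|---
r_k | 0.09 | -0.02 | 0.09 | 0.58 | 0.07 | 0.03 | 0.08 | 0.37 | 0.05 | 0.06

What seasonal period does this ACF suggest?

4

The largest autocorrelation is r_4 = 0.58, with a weaker echo at lag 8 (0.37); the remaining lags stay at or below 0.09.
The dominant spike at lag 4 indicates a seasonal period of 4.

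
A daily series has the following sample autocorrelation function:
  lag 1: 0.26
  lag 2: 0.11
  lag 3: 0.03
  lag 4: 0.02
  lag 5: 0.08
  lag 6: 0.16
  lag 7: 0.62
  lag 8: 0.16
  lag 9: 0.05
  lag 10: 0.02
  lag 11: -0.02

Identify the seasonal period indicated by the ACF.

7

The largest autocorrelation is r_7 = 0.62; the remaining lags stay at or below 0.26. The elevated value at lag 1 (0.26), dropping to 0.11 at lag 2, reflects decaying short-term dependence rather than seasonality.
The dominant spike at lag 7 indicates a seasonal period of 7.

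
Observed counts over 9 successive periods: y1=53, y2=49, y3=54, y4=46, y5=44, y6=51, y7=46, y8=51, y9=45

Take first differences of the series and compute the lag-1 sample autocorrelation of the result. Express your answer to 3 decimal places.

-0.623

First differences Δy: -4, 5, -8, -2, 7, -5, 5, -6
Mean of differences = -1.0000
Numerator Σ(Δy_t−Δȳ)(Δy_{t+1}−Δȳ) = -147.0000
Denominator Σ(Δy_t−Δȳ)² = 236.0000
r_1(Δy) = -147.0000 / 236.0000 = -0.623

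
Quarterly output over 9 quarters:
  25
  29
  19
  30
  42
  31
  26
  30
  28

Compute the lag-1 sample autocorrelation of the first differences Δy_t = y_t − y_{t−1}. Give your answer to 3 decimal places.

First differences Δy: 4, -10, 11, 12, -11, -5, 4, -2
Mean of differences = 0.3750
Numerator Σ(Δy_t−Δȳ)(Δy_{t+1}−Δȳ) = -123.5156
Denominator Σ(Δy_t−Δȳ)² = 545.8750
r_1(Δy) = -123.5156 / 545.8750 = -0.226

-0.226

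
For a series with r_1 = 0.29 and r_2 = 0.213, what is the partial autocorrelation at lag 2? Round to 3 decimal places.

0.141

φ_{22} = (r_2 − r_1²) / (1 − r_1²)
r_1² = (0.29)² = 0.0841
Numerator = 0.213 − 0.0841 = 0.1289; denominator = 1 − 0.0841 = 0.9159
φ_{22} = 0.1289 / 0.9159 = 0.141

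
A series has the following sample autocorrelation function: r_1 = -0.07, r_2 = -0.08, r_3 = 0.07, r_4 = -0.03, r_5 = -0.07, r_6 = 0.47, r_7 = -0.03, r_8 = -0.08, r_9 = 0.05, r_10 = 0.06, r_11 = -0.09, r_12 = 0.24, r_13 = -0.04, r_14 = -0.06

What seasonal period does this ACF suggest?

The largest autocorrelation is r_6 = 0.47, with a weaker echo at lag 12 (0.24); the remaining lags stay at or below 0.07.
The dominant spike at lag 6 indicates a seasonal period of 6.

6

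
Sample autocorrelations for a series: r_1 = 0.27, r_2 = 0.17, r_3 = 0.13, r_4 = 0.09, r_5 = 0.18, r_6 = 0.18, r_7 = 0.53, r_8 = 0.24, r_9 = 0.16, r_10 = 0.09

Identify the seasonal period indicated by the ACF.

7

The largest autocorrelation is r_7 = 0.53; the remaining lags stay at or below 0.27. The elevated value at lag 1 (0.27), dropping to 0.17 at lag 2, reflects decaying short-term dependence rather than seasonality.
The dominant spike at lag 7 indicates a seasonal period of 7.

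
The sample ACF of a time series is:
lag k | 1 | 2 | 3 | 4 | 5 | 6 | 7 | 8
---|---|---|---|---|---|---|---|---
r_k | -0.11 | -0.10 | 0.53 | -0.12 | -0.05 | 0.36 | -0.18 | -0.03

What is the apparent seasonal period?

3

The largest autocorrelation is r_3 = 0.53, with a weaker echo at lag 6 (0.36); the remaining lags stay at or below -0.03.
The dominant spike at lag 3 indicates a seasonal period of 3.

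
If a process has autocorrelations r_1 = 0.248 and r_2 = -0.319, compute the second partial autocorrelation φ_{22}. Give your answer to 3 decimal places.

φ_{22} = (r_2 − r_1²) / (1 − r_1²)
r_1² = (0.248)² = 0.061504
Numerator = -0.319 − 0.0615 = -0.3805; denominator = 1 − 0.0615 = 0.9385
φ_{22} = -0.3805 / 0.9385 = -0.405

-0.405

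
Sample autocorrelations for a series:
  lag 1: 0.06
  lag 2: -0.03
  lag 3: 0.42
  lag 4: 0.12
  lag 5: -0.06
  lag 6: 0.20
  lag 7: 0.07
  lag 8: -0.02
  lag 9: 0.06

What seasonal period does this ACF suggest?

3

The largest autocorrelation is r_3 = 0.42, with a weaker echo at lag 6 (0.20); the remaining lags stay at or below 0.12.
The dominant spike at lag 3 indicates a seasonal period of 3.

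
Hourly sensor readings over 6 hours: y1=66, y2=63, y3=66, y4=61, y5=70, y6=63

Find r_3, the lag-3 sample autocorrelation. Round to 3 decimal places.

-0.316

Mean ȳ = (66 + 63 + 66 + 61 + 70 + 63)/6 = 64.8333
Σ(y_t−ȳ)(y_{t+3}−ȳ) = (-4.4722) + (-9.4722) + (-2.1389) = -16.0833
Denominator Σ(y_t−ȳ)² = 50.8333
r_3 = -16.0833 / 50.8333 = -0.316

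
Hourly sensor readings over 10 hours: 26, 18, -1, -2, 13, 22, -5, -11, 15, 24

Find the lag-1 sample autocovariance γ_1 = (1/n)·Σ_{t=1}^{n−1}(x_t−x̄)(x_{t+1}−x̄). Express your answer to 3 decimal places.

Mean x̄ = (26 + 18 − 1 − 2 + 13 + 22 − 5 − 11 + 15 + 24)/10 = 9.9000
Σ_{t=1}^{9}(x_t−x̄)(x_{t+1}−x̄) = 268.8900
γ_1 = 268.8900 / 10 = 26.889

26.889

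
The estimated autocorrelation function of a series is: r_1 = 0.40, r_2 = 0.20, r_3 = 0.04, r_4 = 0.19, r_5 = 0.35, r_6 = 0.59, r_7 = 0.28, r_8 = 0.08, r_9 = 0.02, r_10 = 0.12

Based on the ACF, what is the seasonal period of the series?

The largest autocorrelation is r_6 = 0.59; the remaining lags stay at or below 0.40. The elevated value at lag 1 (0.40), dropping to 0.20 at lag 2, reflects decaying short-term dependence rather than seasonality.
The dominant spike at lag 6 indicates a seasonal period of 6.

6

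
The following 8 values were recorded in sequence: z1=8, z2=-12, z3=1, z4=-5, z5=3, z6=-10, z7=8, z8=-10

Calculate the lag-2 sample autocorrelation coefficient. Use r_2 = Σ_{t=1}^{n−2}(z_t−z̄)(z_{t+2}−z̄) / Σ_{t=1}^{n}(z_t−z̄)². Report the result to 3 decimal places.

0.451

Mean z̄ = (8 − 12 + 1 − 5 + 3 − 10 + 8 − 10)/8 = -2.1250
Deviations from mean: 10.1250, -9.8750, 3.1250, -2.8750, 5.1250, -7.8750, 10.1250, -7.8750
Numerator Σ_{t=1}^{6}(z_t−z̄)(z_{t+2}−z̄) = 212.5938
Denominator Σ(z_t−z̄)² = 470.8750
r_2 = 212.5938 / 470.8750 = 0.451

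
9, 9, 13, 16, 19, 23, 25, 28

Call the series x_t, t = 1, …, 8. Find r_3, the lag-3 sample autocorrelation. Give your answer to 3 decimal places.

-0.056

Mean x̄ = (9 + 9 + 13 + 16 + 19 + 23 + 25 + 28)/8 = 17.7500
Deviations from mean: -8.7500, -8.7500, -4.7500, -1.7500, 1.2500, 5.2500, 7.2500, 10.2500
Σ(x_t−x̄)(x_{t+3}−x̄) = (15.3125) + (-10.9375) + (-24.9375) + (-12.6875) + (12.8125) = -20.4375
Denominator Σ(x_t−x̄)² = 365.5000
r_3 = -20.4375 / 365.5000 = -0.056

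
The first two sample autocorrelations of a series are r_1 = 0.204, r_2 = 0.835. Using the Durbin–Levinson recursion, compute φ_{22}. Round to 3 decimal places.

φ_{22} = (r_2 − r_1²) / (1 − r_1²)
r_1² = (0.204)² = 0.041616
Numerator = 0.835 − 0.0416 = 0.7934; denominator = 1 − 0.0416 = 0.9584
φ_{22} = 0.7934 / 0.9584 = 0.828

0.828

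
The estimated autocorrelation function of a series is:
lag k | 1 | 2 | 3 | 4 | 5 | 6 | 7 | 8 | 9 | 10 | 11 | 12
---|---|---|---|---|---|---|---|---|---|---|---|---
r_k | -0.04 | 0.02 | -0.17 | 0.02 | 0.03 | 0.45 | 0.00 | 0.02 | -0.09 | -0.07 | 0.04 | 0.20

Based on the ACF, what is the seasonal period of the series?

6

The largest autocorrelation is r_6 = 0.45, with a weaker echo at lag 12 (0.20); the remaining lags stay at or below 0.04.
The dominant spike at lag 6 indicates a seasonal period of 6.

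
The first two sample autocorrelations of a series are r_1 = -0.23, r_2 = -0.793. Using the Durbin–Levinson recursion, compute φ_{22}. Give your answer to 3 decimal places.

-0.893

φ_{22} = (r_2 − r_1²) / (1 − r_1²)
r_1² = (-0.23)² = 0.0529
Numerator = -0.793 − 0.0529 = -0.8459; denominator = 1 − 0.0529 = 0.9471
φ_{22} = -0.8459 / 0.9471 = -0.893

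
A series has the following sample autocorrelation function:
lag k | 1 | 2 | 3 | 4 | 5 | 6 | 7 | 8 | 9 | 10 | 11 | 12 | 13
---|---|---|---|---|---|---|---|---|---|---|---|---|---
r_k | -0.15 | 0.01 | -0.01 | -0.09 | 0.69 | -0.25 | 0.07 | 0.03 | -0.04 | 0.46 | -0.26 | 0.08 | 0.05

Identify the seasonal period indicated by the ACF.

5

The largest autocorrelation is r_5 = 0.69, with a weaker echo at lag 10 (0.46); the remaining lags stay at or below 0.08.
The dominant spike at lag 5 indicates a seasonal period of 5.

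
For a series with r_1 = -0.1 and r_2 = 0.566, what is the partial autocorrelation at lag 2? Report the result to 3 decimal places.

0.562

φ_{22} = (r_2 − r_1²) / (1 − r_1²)
r_1² = (-0.1)² = 0.01
Numerator = 0.566 − 0.0100 = 0.5560; denominator = 1 − 0.0100 = 0.9900
φ_{22} = 0.5560 / 0.9900 = 0.562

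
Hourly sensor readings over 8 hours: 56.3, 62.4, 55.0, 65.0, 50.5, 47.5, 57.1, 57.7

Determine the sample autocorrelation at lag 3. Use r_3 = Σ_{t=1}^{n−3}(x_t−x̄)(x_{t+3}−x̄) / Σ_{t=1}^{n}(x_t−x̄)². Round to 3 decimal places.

-0.112

Mean x̄ = (56.3 + 62.4 + 55.0 + 65.0 + 50.5 + 47.5 + 57.1 + 57.7)/8 = 56.4375
Σ(x_t−x̄)(x_{t+3}−x̄) = (-1.1773) + (-35.4023) + (12.8477) + (5.6727) + (-7.4961) = -25.5555
Denominator Σ(x_t−x̄)² = 228.1188
r_3 = -25.5555 / 228.1188 = -0.112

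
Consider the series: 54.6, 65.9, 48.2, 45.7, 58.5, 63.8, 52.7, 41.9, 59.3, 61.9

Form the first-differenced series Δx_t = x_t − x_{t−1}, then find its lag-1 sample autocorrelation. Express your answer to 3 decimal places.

First differences Δx: 11.3, -17.7, -2.5, 12.8, 5.3, -11.1, -10.8, 17.4, 2.6
Mean of differences = 0.8111
Numerator Σ(Δx_t−Δx̄)(Δx_{t+1}−Δx̄) = -196.8546
Denominator Σ(Δx_t−Δx̄)² = 1182.6089
r_1(Δx) = -196.8546 / 1182.6089 = -0.166

-0.166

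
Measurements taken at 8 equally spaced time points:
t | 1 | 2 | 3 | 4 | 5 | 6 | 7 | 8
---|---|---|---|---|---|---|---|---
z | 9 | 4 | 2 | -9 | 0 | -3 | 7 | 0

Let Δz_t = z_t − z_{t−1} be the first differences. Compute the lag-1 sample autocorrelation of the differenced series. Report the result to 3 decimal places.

First differences Δz: -5, -2, -11, 9, -3, 10, -7
Mean of differences = -1.2857
Numerator Σ(Δz_t−Δz̄)(Δz_{t+1}−Δz̄) = -191.7959
Denominator Σ(Δz_t−Δz̄)² = 377.4286
r_1(Δz) = -191.7959 / 377.4286 = -0.508

-0.508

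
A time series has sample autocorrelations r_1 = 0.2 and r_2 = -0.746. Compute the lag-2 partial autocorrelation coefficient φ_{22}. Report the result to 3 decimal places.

-0.819

φ_{22} = (r_2 − r_1²) / (1 − r_1²)
r_1² = (0.2)² = 0.04
Numerator = -0.746 − 0.0400 = -0.7860; denominator = 1 − 0.0400 = 0.9600
φ_{22} = -0.7860 / 0.9600 = -0.819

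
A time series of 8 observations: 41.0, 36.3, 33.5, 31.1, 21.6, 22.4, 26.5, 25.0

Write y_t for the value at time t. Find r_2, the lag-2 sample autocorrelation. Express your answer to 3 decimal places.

Mean ȳ = (41.0 + 36.3 + 33.5 + 31.1 + 21.6 + 22.4 + 26.5 + 25.0)/8 = 29.6750
Deviations from mean: 11.3250, 6.6250, 3.8250, 1.4250, -8.0750, -7.2750, -3.1750, -4.6750
Numerator Σ_{t=1}^{6}(y_t−ȳ)(y_{t+2}−ȳ) = 71.1538
Denominator Σ(y_t−ȳ)² = 338.8750
r_2 = 71.1538 / 338.8750 = 0.210

0.210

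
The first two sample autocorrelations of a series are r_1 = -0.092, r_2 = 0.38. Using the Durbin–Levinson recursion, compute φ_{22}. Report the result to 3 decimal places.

φ_{22} = (r_2 − r_1²) / (1 − r_1²)
r_1² = (-0.092)² = 0.008464
Numerator = 0.38 − 0.0085 = 0.3715; denominator = 1 − 0.0085 = 0.9915
φ_{22} = 0.3715 / 0.9915 = 0.375

0.375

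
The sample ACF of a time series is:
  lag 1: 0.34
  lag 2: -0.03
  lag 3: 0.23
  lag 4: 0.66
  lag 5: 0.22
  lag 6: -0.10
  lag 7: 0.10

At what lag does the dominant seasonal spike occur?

The largest autocorrelation is r_4 = 0.66; the remaining lags stay at or below 0.34.
The dominant spike at lag 4 indicates a seasonal period of 4.

4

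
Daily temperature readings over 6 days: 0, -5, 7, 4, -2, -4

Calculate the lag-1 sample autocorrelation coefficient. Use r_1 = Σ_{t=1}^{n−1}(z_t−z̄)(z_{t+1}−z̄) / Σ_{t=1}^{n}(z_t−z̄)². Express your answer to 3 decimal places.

-0.064

Mean z̄ = (0 − 5 + 7 + 4 − 2 − 4)/6 = 0.0000
Deviations from mean: 0.0000, -5.0000, 7.0000, 4.0000, -2.0000, -4.0000
Numerator Σ_{t=1}^{5}(z_t−z̄)(z_{t+1}−z̄) = -7.0000
Denominator Σ(z_t−z̄)² = 110.0000
r_1 = -7.0000 / 110.0000 = -0.064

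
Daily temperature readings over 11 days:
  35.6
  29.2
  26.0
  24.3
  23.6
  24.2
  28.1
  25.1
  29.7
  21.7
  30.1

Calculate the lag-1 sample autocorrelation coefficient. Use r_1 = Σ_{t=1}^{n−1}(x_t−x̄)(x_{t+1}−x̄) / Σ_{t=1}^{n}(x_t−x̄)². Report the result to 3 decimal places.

-0.015

Mean x̄ = (35.6 + 29.2 + 26.0 + 24.3 + 23.6 + 24.2 + 28.1 + 25.1 + 29.7 + 21.7 + 30.1)/11 = 27.0545
Numerator Σ_{t=1}^{10}(x_t−x̄)(x_{t+1}−x̄) = -2.3175
Denominator Σ(x_t−x̄)² = 156.2673
r_1 = -2.3175 / 156.2673 = -0.015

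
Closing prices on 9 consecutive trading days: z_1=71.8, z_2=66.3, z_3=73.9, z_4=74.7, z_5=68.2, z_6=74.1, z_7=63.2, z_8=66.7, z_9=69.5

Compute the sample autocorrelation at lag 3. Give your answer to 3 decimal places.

Mean z̄ = (71.8 + 66.3 + 73.9 + 74.7 + 68.2 + 74.1 + 63.2 + 66.7 + 69.5)/9 = 69.8222
Σ(z_t−z̄)(z_{t+3}−z̄) = (9.6472) + (5.7138) + (17.4438) + (-32.3017) + (5.0649) + (-1.3784) = 4.1896
Denominator Σ(z_t−z̄)² = 131.3756
r_3 = 4.1896 / 131.3756 = 0.032

0.032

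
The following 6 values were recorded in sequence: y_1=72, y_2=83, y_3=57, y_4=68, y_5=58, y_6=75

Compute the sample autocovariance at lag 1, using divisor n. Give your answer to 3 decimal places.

Mean ȳ = (72 + 83 + 57 + 68 + 58 + 75)/6 = 68.8333
Σ_{t=1}^{5}(y_t−ȳ)(y_{t+1}−ȳ) = -170.6944
γ_1 = -170.6944 / 6 = -28.449

-28.449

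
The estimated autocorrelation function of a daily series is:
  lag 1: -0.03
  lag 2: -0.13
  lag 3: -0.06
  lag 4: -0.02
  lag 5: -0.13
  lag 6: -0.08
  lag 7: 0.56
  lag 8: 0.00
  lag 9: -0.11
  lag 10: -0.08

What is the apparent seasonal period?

7

The largest autocorrelation is r_7 = 0.56; the remaining lags stay at or below 0.00.
The dominant spike at lag 7 indicates a seasonal period of 7.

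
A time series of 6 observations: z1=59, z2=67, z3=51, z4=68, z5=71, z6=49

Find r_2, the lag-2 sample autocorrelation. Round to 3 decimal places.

-0.283

Mean z̄ = (59 + 67 + 51 + 68 + 71 + 49)/6 = 60.8333
Deviations from mean: -1.8333, 6.1667, -9.8333, 7.1667, 10.1667, -11.8333
Numerator Σ_{t=1}^{4}(z_t−z̄)(z_{t+2}−z̄) = -122.5556
Denominator Σ(z_t−z̄)² = 432.8333
r_2 = -122.5556 / 432.8333 = -0.283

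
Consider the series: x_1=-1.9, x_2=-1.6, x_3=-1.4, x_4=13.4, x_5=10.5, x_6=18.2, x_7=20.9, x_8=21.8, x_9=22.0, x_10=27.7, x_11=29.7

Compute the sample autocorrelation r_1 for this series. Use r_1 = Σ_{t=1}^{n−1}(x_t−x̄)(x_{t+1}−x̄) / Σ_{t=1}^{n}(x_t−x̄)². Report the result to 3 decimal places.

0.696

Mean x̄ = (-1.9 − 1.6 − 1.4 + 13.4 + 10.5 + 18.2 + 20.9 + 21.8 + 22.0 + 27.7 + 29.7)/11 = 14.4818
Numerator Σ_{t=1}^{10}(x_t−x̄)(x_{t+1}−x̄) = 951.9279
Denominator Σ(x_t−x̄)² = 1367.6564
r_1 = 951.9279 / 1367.6564 = 0.696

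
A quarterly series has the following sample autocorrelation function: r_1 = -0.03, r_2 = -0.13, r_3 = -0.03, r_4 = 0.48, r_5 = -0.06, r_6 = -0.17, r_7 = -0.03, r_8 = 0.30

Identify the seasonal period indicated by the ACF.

4

The largest autocorrelation is r_4 = 0.48, with a weaker echo at lag 8 (0.30); the remaining lags stay at or below -0.03.
The dominant spike at lag 4 indicates a seasonal period of 4.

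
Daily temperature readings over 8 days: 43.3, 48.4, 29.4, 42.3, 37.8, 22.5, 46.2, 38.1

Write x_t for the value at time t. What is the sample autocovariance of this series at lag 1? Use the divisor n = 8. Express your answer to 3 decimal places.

-24.361

Mean x̄ = (43.3 + 48.4 + 29.4 + 42.3 + 37.8 + 22.5 + 46.2 + 38.1)/8 = 38.5000
Deviations: 4.8000, 9.9000, -9.1000, 3.8000, -0.7000, -16.0000, 7.7000, -0.4000
Σ_{t=1}^{7}(x_t−x̄)(x_{t+1}−x̄) = -194.8900
γ_1 = -194.8900 / 8 = -24.361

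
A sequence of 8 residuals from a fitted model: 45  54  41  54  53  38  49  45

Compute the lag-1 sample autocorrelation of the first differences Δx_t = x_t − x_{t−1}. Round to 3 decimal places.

First differences Δx: 9, -13, 13, -1, -15, 11, -4
Mean of differences = 0.0000
Numerator Σ(Δx_t−Δx̄)(Δx_{t+1}−Δx̄) = -493.0000
Denominator Σ(Δx_t−Δx̄)² = 782.0000
r_1(Δx) = -493.0000 / 782.0000 = -0.630

-0.630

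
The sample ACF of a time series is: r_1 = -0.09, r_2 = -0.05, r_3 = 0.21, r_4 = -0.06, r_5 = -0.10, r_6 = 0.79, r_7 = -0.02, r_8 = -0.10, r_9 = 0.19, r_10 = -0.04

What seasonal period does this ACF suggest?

6

The largest autocorrelation is r_6 = 0.79; the remaining lags stay at or below 0.21.
The dominant spike at lag 6 indicates a seasonal period of 6.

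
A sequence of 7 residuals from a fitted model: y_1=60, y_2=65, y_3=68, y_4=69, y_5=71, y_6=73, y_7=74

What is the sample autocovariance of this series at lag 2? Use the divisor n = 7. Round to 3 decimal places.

Mean ȳ = (60 + 65 + 68 + 69 + 71 + 73 + 74)/7 = 68.5714
Σ_{t=1}^{5}(y_t−ȳ)(y_{t+2}−ȳ) = 17.0612
γ_2 = 17.0612 / 7 = 2.437

2.437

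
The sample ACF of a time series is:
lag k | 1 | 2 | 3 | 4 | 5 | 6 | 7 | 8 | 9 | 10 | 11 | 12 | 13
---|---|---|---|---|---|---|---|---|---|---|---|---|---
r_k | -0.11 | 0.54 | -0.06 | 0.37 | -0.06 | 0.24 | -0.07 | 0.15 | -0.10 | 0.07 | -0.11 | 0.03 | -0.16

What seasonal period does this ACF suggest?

2

The largest autocorrelation is r_2 = 0.54, with weaker echoes at lags 4 (0.37), 6 (0.24) and 8 (0.15); the remaining lags stay at or below 0.07.
The dominant spike at lag 2 indicates a seasonal period of 2.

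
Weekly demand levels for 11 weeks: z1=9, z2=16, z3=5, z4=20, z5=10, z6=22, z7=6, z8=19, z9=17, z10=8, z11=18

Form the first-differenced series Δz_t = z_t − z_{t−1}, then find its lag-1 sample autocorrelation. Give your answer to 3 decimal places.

-0.809

First differences Δz: 7, -11, 15, -10, 12, -16, 13, -2, -9, 10
Mean of differences = 0.9000
Numerator Σ(Δz_t−Δz̄)(Δz_{t+1}−Δz̄) = -1003.6100
Denominator Σ(Δz_t−Δz̄)² = 1240.9000
r_1(Δz) = -1003.6100 / 1240.9000 = -0.809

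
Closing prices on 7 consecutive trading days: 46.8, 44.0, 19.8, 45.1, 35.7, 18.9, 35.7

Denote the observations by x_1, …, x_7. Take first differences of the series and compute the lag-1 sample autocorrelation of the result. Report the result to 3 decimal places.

-0.513

First differences Δx: -2.8, -24.2, 25.3, -9.4, -16.8, 16.8
Mean of differences = -1.8500
Numerator Σ(Δx_t−Δx̄)(Δx_{t+1}−Δx̄) = -956.4975
Denominator Σ(Δx_t−Δx̄)² = 1865.8750
r_1(Δx) = -956.4975 / 1865.8750 = -0.513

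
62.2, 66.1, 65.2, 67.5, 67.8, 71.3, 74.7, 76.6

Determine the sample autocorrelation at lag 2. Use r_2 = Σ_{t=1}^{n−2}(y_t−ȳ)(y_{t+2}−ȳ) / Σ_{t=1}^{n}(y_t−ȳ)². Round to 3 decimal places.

Mean ȳ = (62.2 + 66.1 + 65.2 + 67.5 + 67.8 + 71.3 + 74.7 + 76.6)/8 = 68.9250
Deviations from mean: -6.7250, -2.8250, -3.7250, -1.4250, -1.1250, 2.3750, 5.7750, 7.6750
Σ(y_t−ȳ)(y_{t+2}−ȳ) = (25.0506) + (4.0256) + (4.1906) + (-3.3844) + (-6.4969) + (18.2281) = 41.6138
Denominator Σ(y_t−ȳ)² = 168.2750
r_2 = 41.6138 / 168.2750 = 0.247

0.247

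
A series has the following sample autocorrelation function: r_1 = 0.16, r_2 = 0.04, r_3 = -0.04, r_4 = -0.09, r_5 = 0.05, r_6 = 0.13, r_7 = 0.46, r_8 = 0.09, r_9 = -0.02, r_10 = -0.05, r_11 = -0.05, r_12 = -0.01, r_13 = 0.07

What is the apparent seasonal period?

7

The largest autocorrelation is r_7 = 0.46; the remaining lags stay at or below 0.16.
The dominant spike at lag 7 indicates a seasonal period of 7.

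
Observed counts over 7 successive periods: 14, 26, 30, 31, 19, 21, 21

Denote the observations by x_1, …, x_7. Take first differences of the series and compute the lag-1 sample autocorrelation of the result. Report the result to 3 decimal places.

0.068

First differences Δx: 12, 4, 1, -12, 2, 0
Mean of differences = 1.1667
Numerator Σ(Δx_t−Δx̄)(Δx_{t+1}−Δx̄) = 20.4722
Denominator Σ(Δx_t−Δx̄)² = 300.8333
r_1(Δx) = 20.4722 / 300.8333 = 0.068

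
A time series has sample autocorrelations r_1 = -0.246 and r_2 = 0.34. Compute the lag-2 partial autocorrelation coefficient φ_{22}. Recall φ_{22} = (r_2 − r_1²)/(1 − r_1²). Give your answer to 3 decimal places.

φ_{22} = (r_2 − r_1²) / (1 − r_1²)
r_1² = (-0.246)² = 0.060516
Numerator = 0.34 − 0.0605 = 0.2795; denominator = 1 − 0.0605 = 0.9395
φ_{22} = 0.2795 / 0.9395 = 0.297

0.297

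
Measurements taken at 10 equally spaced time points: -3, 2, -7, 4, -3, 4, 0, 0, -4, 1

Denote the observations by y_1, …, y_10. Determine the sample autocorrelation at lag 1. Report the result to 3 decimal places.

Mean ȳ = (-3 + 2 − 7 + 4 − 3 + 4 + 0 + 0 − 4 + 1)/10 = -0.6000
Numerator Σ_{t=1}^{9}(y_t−ȳ)(y_{t+1}−ȳ) = -78.7600
Denominator Σ(y_t−ȳ)² = 116.4000
r_1 = -78.7600 / 116.4000 = -0.677

-0.677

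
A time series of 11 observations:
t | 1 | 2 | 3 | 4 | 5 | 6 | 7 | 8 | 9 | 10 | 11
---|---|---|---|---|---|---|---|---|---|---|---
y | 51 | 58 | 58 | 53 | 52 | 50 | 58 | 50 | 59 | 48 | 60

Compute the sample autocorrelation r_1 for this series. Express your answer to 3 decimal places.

-0.568

Mean ȳ = (51 + 58 + 58 + 53 + 52 + 50 + 58 + 50 + 59 + 48 + 60)/11 = 54.2727
Numerator Σ_{t=1}^{10}(y_t−ȳ)(y_{t+1}−ȳ) = -108.0744
Denominator Σ(y_t−ȳ)² = 190.1818
r_1 = -108.0744 / 190.1818 = -0.568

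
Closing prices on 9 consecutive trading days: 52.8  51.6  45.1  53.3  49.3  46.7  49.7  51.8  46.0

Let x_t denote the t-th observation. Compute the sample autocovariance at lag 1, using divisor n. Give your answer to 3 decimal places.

Mean x̄ = (52.8 + 51.6 + 45.1 + 53.3 + 49.3 + 46.7 + 49.7 + 51.8 + 46.0)/9 = 49.5889
Σ_{t=1}^{8}(x_t−x̄)(x_{t+1}−x̄) = -27.4768
γ_1 = -27.4768 / 9 = -3.053

-3.053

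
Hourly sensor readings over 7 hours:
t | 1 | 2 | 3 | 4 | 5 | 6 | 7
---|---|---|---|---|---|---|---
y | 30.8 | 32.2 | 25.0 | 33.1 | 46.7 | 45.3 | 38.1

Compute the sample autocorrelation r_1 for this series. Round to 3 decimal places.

Mean ȳ = (30.8 + 32.2 + 25.0 + 33.1 + 46.7 + 45.3 + 38.1)/7 = 35.8857
Deviations from mean: -5.0857, -3.6857, -10.8857, -2.7857, 10.8143, 9.4143, 2.2143
Numerator Σ_{t=1}^{6}(y_t−ȳ)(y_{t+1}−ȳ) = 181.7198
Denominator Σ(y_t−ȳ)² = 376.1886
r_1 = 181.7198 / 376.1886 = 0.483

0.483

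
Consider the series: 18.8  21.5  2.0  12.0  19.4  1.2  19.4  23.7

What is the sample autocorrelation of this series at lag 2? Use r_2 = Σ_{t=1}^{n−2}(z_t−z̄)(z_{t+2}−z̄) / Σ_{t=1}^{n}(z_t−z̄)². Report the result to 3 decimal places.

Mean z̄ = (18.8 + 21.5 + 2.0 + 12.0 + 19.4 + 1.2 + 19.4 + 23.7)/8 = 14.7500
Deviations from mean: 4.0500, 6.7500, -12.7500, -2.7500, 4.6500, -13.5500, 4.6500, 8.9500
Σ(z_t−z̄)(z_{t+2}−z̄) = (-51.6375) + (-18.5625) + (-59.2875) + (37.2625) + (21.6225) + (-121.2725) = -191.8750
Denominator Σ(z_t−z̄)² = 539.0400
r_2 = -191.8750 / 539.0400 = -0.356

-0.356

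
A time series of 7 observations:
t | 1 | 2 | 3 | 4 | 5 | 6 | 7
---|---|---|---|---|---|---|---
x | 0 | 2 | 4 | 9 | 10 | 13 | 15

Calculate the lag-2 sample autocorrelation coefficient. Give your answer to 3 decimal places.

0.187

Mean x̄ = (0 + 2 + 4 + 9 + 10 + 13 + 15)/7 = 7.5714
Σ(x_t−x̄)(x_{t+2}−x̄) = (27.0408) + (-7.9592) + (-8.6735) + (7.7551) + (18.0408) = 36.2041
Denominator Σ(x_t−x̄)² = 193.7143
r_2 = 36.2041 / 193.7143 = 0.187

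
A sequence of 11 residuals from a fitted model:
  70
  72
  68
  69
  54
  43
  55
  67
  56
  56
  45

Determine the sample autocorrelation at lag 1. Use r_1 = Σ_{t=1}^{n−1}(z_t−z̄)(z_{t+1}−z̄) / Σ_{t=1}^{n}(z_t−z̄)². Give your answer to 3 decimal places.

0.416

Mean z̄ = (70 + 72 + 68 + 69 + 54 + 43 + 55 + 67 + 56 + 56 + 45)/11 = 59.5455
Numerator Σ_{t=1}^{10}(z_t−z̄)(z_{t+1}−z̄) = 433.7934
Denominator Σ(z_t−z̄)² = 1042.7273
r_1 = 433.7934 / 1042.7273 = 0.416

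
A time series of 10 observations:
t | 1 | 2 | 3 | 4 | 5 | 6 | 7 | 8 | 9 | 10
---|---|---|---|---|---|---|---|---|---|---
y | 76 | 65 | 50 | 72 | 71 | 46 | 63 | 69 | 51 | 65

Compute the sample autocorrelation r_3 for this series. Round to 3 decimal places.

Mean ȳ = (76 + 65 + 50 + 72 + 71 + 46 + 63 + 69 + 51 + 65)/10 = 62.8000
Σ(y_t−ȳ)(y_{t+3}−ȳ) = (121.4400) + (18.0400) + (215.0400) + (1.8400) + (50.8400) + (198.2400) + (0.4400) = 605.8800
Denominator Σ(y_t−ȳ)² = 959.6000
r_3 = 605.8800 / 959.6000 = 0.631

0.631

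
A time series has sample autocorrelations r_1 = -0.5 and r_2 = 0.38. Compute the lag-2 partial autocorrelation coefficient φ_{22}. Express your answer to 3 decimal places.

φ_{22} = (r_2 − r_1²) / (1 − r_1²)
r_1² = (-0.5)² = 0.25
Numerator = 0.38 − 0.2500 = 0.1300; denominator = 1 − 0.2500 = 0.7500
φ_{22} = 0.1300 / 0.7500 = 0.173

0.173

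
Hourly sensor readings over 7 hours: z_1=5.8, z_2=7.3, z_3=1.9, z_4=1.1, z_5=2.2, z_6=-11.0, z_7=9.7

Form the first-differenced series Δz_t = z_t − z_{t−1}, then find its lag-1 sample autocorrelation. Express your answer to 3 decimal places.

-0.444

First differences Δz: 1.5, -5.4, -0.8, 1.1, -13.2, 20.7
Mean of differences = 0.6500
Numerator Σ(Δz_t−Δz̄)(Δz_{t+1}−Δz̄) = -280.9475
Denominator Σ(Δz_t−Δz̄)² = 633.4550
r_1(Δz) = -280.9475 / 633.4550 = -0.444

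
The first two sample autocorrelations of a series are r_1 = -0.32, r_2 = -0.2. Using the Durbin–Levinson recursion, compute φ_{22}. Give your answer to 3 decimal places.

φ_{22} = (r_2 − r_1²) / (1 − r_1²)
r_1² = (-0.32)² = 0.1024
Numerator = -0.2 − 0.1024 = -0.3024; denominator = 1 − 0.1024 = 0.8976
φ_{22} = -0.3024 / 0.8976 = -0.337

-0.337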